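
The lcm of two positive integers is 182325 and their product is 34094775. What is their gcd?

187

gcd·lcm = product, so gcd = 34094775/182325 = 187.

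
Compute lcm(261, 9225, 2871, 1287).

38256075

261 = 3² · 29; 9225 = 3² · 5² · 41; 2871 = 3² · 11 · 29; 1287 = 3² · 11 · 13
lcm takes max exponent of each prime: 3² · 5² · 11 · 13 · 29 · 41 = 38256075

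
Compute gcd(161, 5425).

7

161 = 7 · 23
5425 = 5² · 7 · 31
Common: 7 = 7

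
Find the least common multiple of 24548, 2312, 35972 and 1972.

24548 = 2² · 17 · 19²; 2312 = 2³ · 17²; 35972 = 2² · 17 · 23²; 1972 = 2² · 17 · 29
lcm takes max exponent of each prime: 2³ · 17² · 19² · 23² · 29 = 12804089512

12804089512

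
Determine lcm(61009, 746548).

126166612

61009 = 13² · 19²; 746548 = 2² · 11 · 19² · 47
max exponents: 2² · 11 · 13² · 19² · 47 = 126166612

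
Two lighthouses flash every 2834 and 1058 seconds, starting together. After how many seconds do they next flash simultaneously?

1499186

gcd first: 2834 = 2·1058 + 718; 1058 = 1·718 + 340; 718 = 2·340 + 38; 340 = 8·38 + 36; 38 = 1·36 + 2; 36 = 18·2 + 0 → gcd = 2
lcm = 2834·1058/gcd = 2998372/2 = 1499186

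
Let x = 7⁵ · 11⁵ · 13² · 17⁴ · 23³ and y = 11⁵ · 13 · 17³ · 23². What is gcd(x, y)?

min exponent per shared prime: 11⁵ · 13 · 17³ · 23² = 5441381982751

5441381982751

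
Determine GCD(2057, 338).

1

Euclid: 2057 = 6·338 + 29; 338 = 11·29 + 19; 29 = 1·19 + 10; 19 = 1·10 + 9; 10 = 1·9 + 1; 9 = 9·1 + 0. Last nonzero remainder: 1.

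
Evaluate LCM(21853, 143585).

241366385

21853 = 13 · 41²; 143585 = 5 · 13 · 47²
max exponents: 5 · 13 · 41² · 47² = 241366385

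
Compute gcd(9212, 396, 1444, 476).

4

gcd(9212, 396): 9212 = 23·396 + 104; 396 = 3·104 + 84; 104 = 1·84 + 20; 84 = 4·20 + 4; 20 = 5·4 + 0 → 4
gcd(4, 1444): 1444 = 361·4 + 0 → 4
gcd(4, 476): 476 = 119·4 + 0 → 4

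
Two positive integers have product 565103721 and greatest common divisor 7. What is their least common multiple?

80729103

Since gcd(a,b)·lcm(a,b) = ab, lcm = 565103721/7 = 80729103.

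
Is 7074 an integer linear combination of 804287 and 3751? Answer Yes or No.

No

gcd(804287, 3751): 804287 = 214·3751 + 1573; 3751 = 2·1573 + 605; 1573 = 2·605 + 363; 605 = 1·363 + 242; 363 = 1·242 + 121; 242 = 2·121 + 0 → 121
121 does not divide 7074, so a solution does not exist.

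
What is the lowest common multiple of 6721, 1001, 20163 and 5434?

5363358

6721 = 11 · 13 · 47; 1001 = 7 · 11 · 13; 20163 = 3 · 11 · 13 · 47; 5434 = 2 · 11 · 13 · 19
lcm takes max exponent of each prime: 2 · 3 · 7 · 11 · 13 · 19 · 47 = 5363358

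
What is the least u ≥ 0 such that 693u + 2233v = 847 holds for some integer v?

Reduce mod 2233: 693u ≡ 847 (mod 2233). With g = gcd(693, 2233) = 77 dividing 847, divide through: 9u ≡ 11 (mod 29).
Since gcd(9, 29) = 1, u ≡ 11·(9)⁻¹ ≡ 27 (mod 29). Smallest non-negative: 27.

27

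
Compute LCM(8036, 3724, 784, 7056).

8036 = 2² · 7² · 41; 3724 = 2² · 7² · 19; 784 = 2⁴ · 7²; 7056 = 2⁴ · 3² · 7²
lcm takes max exponent of each prime: 2⁴ · 3² · 7² · 19 · 41 = 5496624

5496624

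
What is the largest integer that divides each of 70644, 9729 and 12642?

gcd(70644, 9729): 70644 = 7·9729 + 2541; 9729 = 3·2541 + 2106; 2541 = 1·2106 + 435; 2106 = 4·435 + 366; 435 = 1·366 + 69; 366 = 5·69 + 21; 69 = 3·21 + 6; 21 = 3·6 + 3; 6 = 2·3 + 0 → 3
gcd(3, 12642): 12642 = 4214·3 + 0 → 3

3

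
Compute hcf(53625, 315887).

Euclid: 315887 = 5·53625 + 47762; 53625 = 1·47762 + 5863; 47762 = 8·5863 + 858; 5863 = 6·858 + 715; 858 = 1·715 + 143; 715 = 5·143 + 0. Last nonzero remainder: 143.

143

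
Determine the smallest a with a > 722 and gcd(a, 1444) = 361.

1083

Multiples of 361 above 722: 361·3, 361·4, … . Need the cofactor coprime to 1444/361 = 4.
Checking s = 3, 4, … the first with gcd(s, 4) = 1 is s = 3, giving 1083.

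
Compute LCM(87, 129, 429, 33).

lcm(87, 129) = 87·129/gcd = 11223/3 = 3741
lcm(3741, 429) = 3741·429/gcd = 1604889/3 = 534963
lcm(534963, 33) = 534963·33/gcd = 17653779/33 = 534963

534963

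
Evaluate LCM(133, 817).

5719

gcd first: 817 = 6·133 + 19; 133 = 7·19 + 0 → gcd = 19
lcm = 133·817/gcd = 108661/19 = 5719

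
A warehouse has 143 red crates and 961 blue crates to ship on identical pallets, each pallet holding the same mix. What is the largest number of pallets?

1

143 = 11 · 13
961 = 31²
Common: 1 = 1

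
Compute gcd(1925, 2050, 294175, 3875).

25

1925 = 5² · 7 · 11; 2050 = 2 · 5² · 41; 294175 = 5² · 7 · 41²; 3875 = 5³ · 31
gcd takes min exponent of each prime: 5² = 25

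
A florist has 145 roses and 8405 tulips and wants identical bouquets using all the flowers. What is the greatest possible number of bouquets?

Euclid: 8405 = 57·145 + 140; 145 = 1·140 + 5; 140 = 28·5 + 0. Last nonzero remainder: 5.

5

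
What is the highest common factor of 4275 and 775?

25

Euclid: 4275 = 5·775 + 400; 775 = 1·400 + 375; 400 = 1·375 + 25; 375 = 15·25 + 0. Last nonzero remainder: 25.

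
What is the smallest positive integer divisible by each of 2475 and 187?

2475 = 3² · 5² · 11; 187 = 11 · 17
max exponents: 3² · 5² · 11 · 17 = 42075

42075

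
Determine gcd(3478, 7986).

Euclid: 7986 = 2·3478 + 1030; 3478 = 3·1030 + 388; 1030 = 2·388 + 254; 388 = 1·254 + 134; 254 = 1·134 + 120; 134 = 1·120 + 14; 120 = 8·14 + 8; 14 = 1·8 + 6; 8 = 1·6 + 2; 6 = 3·2 + 0. Last nonzero remainder: 2.

2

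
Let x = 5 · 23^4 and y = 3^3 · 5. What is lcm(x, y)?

max exponent per prime: 3^3 · 5 · 23^4 = 37778535

37778535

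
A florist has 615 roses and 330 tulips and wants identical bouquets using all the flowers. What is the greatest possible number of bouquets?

15

Euclid: 615 = 1·330 + 285; 330 = 1·285 + 45; 285 = 6·45 + 15; 45 = 3·15 + 0. Last nonzero remainder: 15.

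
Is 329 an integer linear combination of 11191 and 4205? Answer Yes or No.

gcd(11191, 4205): 11191 = 2·4205 + 2781; 4205 = 1·2781 + 1424; 2781 = 1·1424 + 1357; 1424 = 1·1357 + 67; 1357 = 20·67 + 17; 67 = 3·17 + 16; 17 = 1·16 + 1; 16 = 16·1 + 0 → 1
1 divides 329, so a solution exists.

Yes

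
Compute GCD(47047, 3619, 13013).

77

gcd(47047, 3619): 47047 = 13·3619 + 0 → 3619
gcd(3619, 13013): 13013 = 3·3619 + 2156; 3619 = 1·2156 + 1463; 2156 = 1·1463 + 693; 1463 = 2·693 + 77; 693 = 9·77 + 0 → 77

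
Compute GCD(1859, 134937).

11

Euclid: 134937 = 72·1859 + 1089; 1859 = 1·1089 + 770; 1089 = 1·770 + 319; 770 = 2·319 + 132; 319 = 2·132 + 55; 132 = 2·55 + 22; 55 = 2·22 + 11; 22 = 2·11 + 0. Last nonzero remainder: 11.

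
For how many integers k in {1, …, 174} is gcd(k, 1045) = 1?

1045 = 5·11·19. Inclusion–exclusion on these primes:
174 − ⌊174/5⌋ − ⌊174/11⌋ − ⌊174/19⌋ + ⌊174/55⌋ + ⌊174/95⌋ + ⌊174/209⌋ − ⌊174/1045⌋ = 120

120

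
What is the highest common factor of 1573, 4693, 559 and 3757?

gcd(1573, 4693): 4693 = 2·1573 + 1547; 1573 = 1·1547 + 26; 1547 = 59·26 + 13; 26 = 2·13 + 0 → 13
gcd(13, 559): 559 = 43·13 + 0 → 13
gcd(13, 3757): 3757 = 289·13 + 0 → 13

13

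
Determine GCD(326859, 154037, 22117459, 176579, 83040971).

326859 = 3 · 13 · 17² · 29; 154037 = 13 · 17² · 41; 22117459 = 7 · 13 · 17² · 29²; 176579 = 13 · 17² · 47; 83040971 = 13 · 17² · 23 · 31²
gcd takes min exponent of each prime: 13 · 17² = 3757

3757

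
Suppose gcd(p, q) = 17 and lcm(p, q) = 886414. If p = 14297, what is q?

Using pq = gcd(p,q)·lcm(p,q) = 17·886414 = 15069038, we get q = 15069038/14297 = 1054.

1054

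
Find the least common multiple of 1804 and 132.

1804 = 2² · 11 · 41; 132 = 2² · 3 · 11
max exponents: 2² · 3 · 11 · 41 = 5412

5412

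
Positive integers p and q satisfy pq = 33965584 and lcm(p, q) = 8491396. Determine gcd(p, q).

From gcd × lcm = pq: gcd = 33965584 / 8491396 = 4.

4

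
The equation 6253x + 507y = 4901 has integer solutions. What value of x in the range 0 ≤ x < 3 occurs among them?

2

Reduce mod 507: 6253x ≡ 4901 (mod 507). With g = gcd(6253, 507) = 169 dividing 4901, divide through: 37x ≡ 29 (mod 3).
Since gcd(37, 3) = 1, x ≡ 29·(37)⁻¹ ≡ 2 (mod 3). Smallest non-negative: 2.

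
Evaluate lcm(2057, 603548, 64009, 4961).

lcm(2057, 603548) = 2057·603548/gcd = 1241498236/121 = 10260316
lcm(10260316, 64009) = 10260316·64009/gcd = 656752566844/121 = 5427707164
lcm(5427707164, 4961) = 5427707164·4961/gcd = 26926855240604/121 = 222535993724

222535993724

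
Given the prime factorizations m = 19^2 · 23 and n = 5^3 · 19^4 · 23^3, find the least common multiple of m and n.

max exponent per prime: 5^3 · 19^4 · 23^3 = 198201950875

198201950875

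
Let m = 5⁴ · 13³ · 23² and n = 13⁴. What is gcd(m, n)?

2197

min exponent per shared prime: 13³ = 2197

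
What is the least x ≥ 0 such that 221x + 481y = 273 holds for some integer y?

23

Reduce mod 481: 221x ≡ 273 (mod 481). With g = gcd(221, 481) = 13 dividing 273, divide through: 17x ≡ 21 (mod 37).
Since gcd(17, 37) = 1, x ≡ 21·(17)⁻¹ ≡ 23 (mod 37). Smallest non-negative: 23.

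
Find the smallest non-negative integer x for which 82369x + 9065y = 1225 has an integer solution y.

175

gcd(82369, 9065) = 49 (Euclid: 82369 = 9·9065 + 784; 9065 = 11·784 + 441; 784 = 1·441 + 343; 441 = 1·343 + 98; 343 = 3·98 + 49; 98 = 2·49 + 0), and 49 | 1225.
Extended Euclid: 82369·(81) + 9065·(-736) = 49. Scale by 25: x₀ = 2025.
General solution x = x₀ + 185t; reducing mod 185 gives x = 175 (and y = -1590).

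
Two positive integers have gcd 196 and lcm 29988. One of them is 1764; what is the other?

3332

Using mn = gcd(m,n)·lcm(m,n) = 196·29988 = 5877648, we get n = 5877648/1764 = 3332.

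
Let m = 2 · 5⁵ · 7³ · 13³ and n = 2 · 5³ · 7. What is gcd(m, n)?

min exponent per shared prime: 2 · 5³ · 7 = 1750

1750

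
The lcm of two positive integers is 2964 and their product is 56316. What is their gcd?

From gcd × lcm = uv: gcd = 56316 / 2964 = 19.

19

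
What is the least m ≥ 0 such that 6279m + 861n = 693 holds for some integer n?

13

Euclid: 6279 = 7·861 + 252; 861 = 3·252 + 105; 252 = 2·105 + 42; 105 = 2·42 + 21; 42 = 2·21 + 0 → gcd = 21; 693 = 21·33.
Back-substitution yields 6279·(-17) + 861·(124) = 21, so one solution is m = -17·33 = -561, n = 124·33 = 4092.
Solutions in m differ by 861/21 = 41; the one in [0, 41) is -561 mod 41 = 13.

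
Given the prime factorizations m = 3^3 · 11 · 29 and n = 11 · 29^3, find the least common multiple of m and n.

max exponent per prime: 3^3 · 11 · 29^3 = 7243533

7243533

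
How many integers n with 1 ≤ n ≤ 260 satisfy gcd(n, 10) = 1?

104

Prime factors of 10: 2, 5. Count integers ≤ 260 divisible by none of them.
By inclusion–exclusion: 260 − ⌊260/2⌋ − ⌊260/5⌋ + ⌊260/10⌋ = 104.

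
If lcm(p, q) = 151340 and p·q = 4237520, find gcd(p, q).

From gcd × lcm = pq: gcd = 4237520 / 151340 = 28.

28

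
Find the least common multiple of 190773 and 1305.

27662085

gcd first: 190773 = 146·1305 + 243; 1305 = 5·243 + 90; 243 = 2·90 + 63; 90 = 1·63 + 27; 63 = 2·27 + 9; 27 = 3·9 + 0 → gcd = 9
lcm = 190773·1305/gcd = 248958765/9 = 27662085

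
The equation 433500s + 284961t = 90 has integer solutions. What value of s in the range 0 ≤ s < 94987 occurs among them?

gcd(433500, 284961) = 3 (Euclid: 433500 = 1·284961 + 148539; 284961 = 1·148539 + 136422; 148539 = 1·136422 + 12117; 136422 = 11·12117 + 3135; 12117 = 3·3135 + 2712; 3135 = 1·2712 + 423; 2712 = 6·423 + 174; 423 = 2·174 + 75; 174 = 2·75 + 24; 75 = 3·24 + 3; 24 = 8·3 + 0), and 3 | 90.
Extended Euclid: 433500·(-11453) + 284961·(17423) = 3. Scale by 30: s₀ = -343590.
General solution s = s₀ + 94987k; reducing mod 94987 gives s = 36358 (and t = -55310).

36358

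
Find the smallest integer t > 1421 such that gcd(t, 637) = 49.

637 = 49·13. Any t with gcd(t, 637) = 49 is a multiple of 49, say 49s, with s coprime to 13.
Need s > 1421/49, so s ≥ 30. First s ≥ 30 with gcd(s, 13) = 1 is s = 30. Thus t = 49·30 = 1470.

1470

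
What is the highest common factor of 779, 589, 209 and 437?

gcd(779, 589): 779 = 1·589 + 190; 589 = 3·190 + 19; 190 = 10·19 + 0 → 19
gcd(19, 209): 209 = 11·19 + 0 → 19
gcd(19, 437): 437 = 23·19 + 0 → 19

19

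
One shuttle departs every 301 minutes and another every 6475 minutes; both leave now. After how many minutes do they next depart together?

gcd first: 6475 = 21·301 + 154; 301 = 1·154 + 147; 154 = 1·147 + 7; 147 = 21·7 + 0 → gcd = 7
lcm = 301·6475/gcd = 1948975/7 = 278425

278425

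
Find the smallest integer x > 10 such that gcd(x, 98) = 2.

gcd(x, 98) = 2 forces 2 | x; write x = 2s. Then gcd(2s, 2·49) = 2·gcd(s, 49), so need gcd(s, 49) = 1.
2s > 10 gives s ≥ 6. The least s ≥ 6 coprime to 49 is 6, so x = 2·6 = 12.

12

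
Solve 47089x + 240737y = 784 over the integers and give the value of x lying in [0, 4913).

gcd(47089, 240737) = 49 (Euclid: 240737 = 5·47089 + 5292; 47089 = 8·5292 + 4753; 5292 = 1·4753 + 539; 4753 = 8·539 + 441; 539 = 1·441 + 98; 441 = 4·98 + 49; 98 = 2·49 + 0), and 49 | 784.
Extended Euclid: 47089·(2229) + 240737·(-436) = 49. Scale by 16: x₀ = 35664.
General solution x = x₀ + 4913t; reducing mod 4913 gives x = 1273 (and y = -249).

1273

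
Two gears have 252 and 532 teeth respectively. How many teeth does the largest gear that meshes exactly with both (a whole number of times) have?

Euclid: 532 = 2·252 + 28; 252 = 9·28 + 0. Last nonzero remainder: 28.

28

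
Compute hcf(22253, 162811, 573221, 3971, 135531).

gcd(22253, 162811): 162811 = 7·22253 + 7040; 22253 = 3·7040 + 1133; 7040 = 6·1133 + 242; 1133 = 4·242 + 165; 242 = 1·165 + 77; 165 = 2·77 + 11; 77 = 7·11 + 0 → 11
gcd(11, 573221): 573221 = 52111·11 + 0 → 11
gcd(11, 3971): 3971 = 361·11 + 0 → 11
gcd(11, 135531): 135531 = 12321·11 + 0 → 11

11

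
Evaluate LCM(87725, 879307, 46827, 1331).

63112259925

87725 = 5² · 11² · 29; 879307 = 11² · 13² · 43; 46827 = 3² · 11² · 43; 1331 = 11³
lcm takes max exponent of each prime: 3² · 5² · 11³ · 13² · 29 · 43 = 63112259925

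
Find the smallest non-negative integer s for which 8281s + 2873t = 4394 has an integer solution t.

gcd(8281, 2873) = 169 (Euclid: 8281 = 2·2873 + 2535; 2873 = 1·2535 + 338; 2535 = 7·338 + 169; 338 = 2·169 + 0), and 169 | 4394.
Extended Euclid: 8281·(8) + 2873·(-23) = 169. Scale by 26: s₀ = 208.
General solution s = s₀ + 17k; reducing mod 17 gives s = 4 (and t = -10).

4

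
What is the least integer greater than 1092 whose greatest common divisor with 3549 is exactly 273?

1365

3549 = 273·13. Any m with gcd(m, 3549) = 273 is a multiple of 273, say 273s, with s coprime to 13.
Need s > 1092/273, so s ≥ 5. First s ≥ 5 with gcd(s, 13) = 1 is s = 5. Thus m = 273·5 = 1365.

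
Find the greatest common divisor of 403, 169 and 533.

403 = 13 · 31; 169 = 13²; 533 = 13 · 41
gcd takes min exponent of each prime: 13 = 13

13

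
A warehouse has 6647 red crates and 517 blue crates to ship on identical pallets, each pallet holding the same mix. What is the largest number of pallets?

1

Euclid: 6647 = 12·517 + 443; 517 = 1·443 + 74; 443 = 5·74 + 73; 74 = 1·73 + 1; 73 = 73·1 + 0. Last nonzero remainder: 1.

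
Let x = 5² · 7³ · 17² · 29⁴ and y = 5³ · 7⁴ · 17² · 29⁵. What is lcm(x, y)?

max exponent per prime: 5³ · 7⁴ · 17² · 29⁵ = 1779057583557625

1779057583557625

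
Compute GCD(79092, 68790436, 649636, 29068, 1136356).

gcd(79092, 68790436): 68790436 = 869·79092 + 59488; 79092 = 1·59488 + 19604; 59488 = 3·19604 + 676; 19604 = 29·676 + 0 → 676
gcd(676, 649636): 649636 = 961·676 + 0 → 676
gcd(676, 29068): 29068 = 43·676 + 0 → 676
gcd(676, 1136356): 1136356 = 1681·676 + 0 → 676

676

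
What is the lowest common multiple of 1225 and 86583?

2164575

1225 = 5² · 7²; 86583 = 3 · 7² · 19 · 31
max exponents: 3 · 5² · 7² · 19 · 31 = 2164575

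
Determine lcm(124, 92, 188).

134044

124 = 2² · 31; 92 = 2² · 23; 188 = 2² · 47
lcm takes max exponent of each prime: 2² · 23 · 31 · 47 = 134044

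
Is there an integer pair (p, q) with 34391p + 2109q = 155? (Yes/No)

gcd(34391, 2109): 34391 = 16·2109 + 647; 2109 = 3·647 + 168; 647 = 3·168 + 143; 168 = 1·143 + 25; 143 = 5·25 + 18; 25 = 1·18 + 7; 18 = 2·7 + 4; 7 = 1·4 + 3; 4 = 1·3 + 1; 3 = 3·1 + 0 → 1
1 divides 155, so a solution exists.

Yes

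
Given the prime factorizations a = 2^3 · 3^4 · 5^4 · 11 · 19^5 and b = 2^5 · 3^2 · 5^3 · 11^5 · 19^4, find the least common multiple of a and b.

646020716479380000

max exponent per prime: 2^5 · 3^4 · 5^4 · 11^5 · 19^5 = 646020716479380000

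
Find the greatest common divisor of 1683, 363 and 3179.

11

gcd(1683, 363): 1683 = 4·363 + 231; 363 = 1·231 + 132; 231 = 1·132 + 99; 132 = 1·99 + 33; 99 = 3·33 + 0 → 33
gcd(33, 3179): 3179 = 96·33 + 11; 33 = 3·11 + 0 → 11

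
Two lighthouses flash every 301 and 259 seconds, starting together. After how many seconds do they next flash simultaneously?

11137

301 = 7 · 43; 259 = 7 · 37
max exponents: 7 · 37 · 43 = 11137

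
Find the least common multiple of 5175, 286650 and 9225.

270310950

5175 = 3² · 5² · 23; 286650 = 2 · 3² · 5² · 7² · 13; 9225 = 3² · 5² · 41
lcm takes max exponent of each prime: 2 · 3² · 5² · 7² · 13 · 23 · 41 = 270310950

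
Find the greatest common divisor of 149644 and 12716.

44

149644 = 2² · 11 · 19 · 179
12716 = 2² · 11 · 17²
Common: 2² · 11 = 44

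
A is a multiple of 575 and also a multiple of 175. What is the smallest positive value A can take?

4025

gcd first: 575 = 3·175 + 50; 175 = 3·50 + 25; 50 = 2·25 + 0 → gcd = 25
lcm = 575·175/gcd = 100625/25 = 4025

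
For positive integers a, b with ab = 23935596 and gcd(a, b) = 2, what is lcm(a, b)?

11967798

Since gcd(a,b)·lcm(a,b) = ab, lcm = 23935596/2 = 11967798.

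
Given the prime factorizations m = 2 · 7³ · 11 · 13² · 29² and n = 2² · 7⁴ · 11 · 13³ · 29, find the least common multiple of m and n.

max exponent per prime: 2² · 7⁴ · 11 · 13³ · 29² = 195195988988

195195988988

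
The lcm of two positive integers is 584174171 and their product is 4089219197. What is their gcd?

7

From gcd × lcm = uv: gcd = 4089219197 / 584174171 = 7.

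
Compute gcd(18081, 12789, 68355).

441

18081 = 3² · 7² · 41; 12789 = 3² · 7² · 29; 68355 = 3² · 5 · 7² · 31
gcd takes min exponent of each prime: 3² · 7² = 441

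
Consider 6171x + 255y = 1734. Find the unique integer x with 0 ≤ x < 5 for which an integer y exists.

4

Euclid: 6171 = 24·255 + 51; 255 = 5·51 + 0 → gcd = 51; 1734 = 51·34.
Back-substitution yields 6171·(1) + 255·(-24) = 51, so one solution is x = 1·34 = 34, y = -24·34 = -816.
Solutions in x differ by 255/51 = 5; the one in [0, 5) is 34 mod 5 = 4.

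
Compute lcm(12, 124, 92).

8556

12 = 2² · 3; 124 = 2² · 31; 92 = 2² · 23
lcm takes max exponent of each prime: 2² · 3 · 23 · 31 = 8556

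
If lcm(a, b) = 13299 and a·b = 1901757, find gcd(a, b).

143

gcd·lcm = product, so gcd = 1901757/13299 = 143.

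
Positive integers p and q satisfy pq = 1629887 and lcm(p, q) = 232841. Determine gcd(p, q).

From gcd × lcm = pq: gcd = 1629887 / 232841 = 7.

7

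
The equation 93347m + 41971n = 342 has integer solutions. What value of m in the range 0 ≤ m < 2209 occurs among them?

482

Reduce mod 41971: 93347m ≡ 342 (mod 41971). With g = gcd(93347, 41971) = 19 dividing 342, divide through: 4913m ≡ 18 (mod 2209).
Since gcd(4913, 2209) = 1, m ≡ 18·(4913)⁻¹ ≡ 482 (mod 2209). Smallest non-negative: 482.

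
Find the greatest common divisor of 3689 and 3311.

Euclid: 3689 = 1·3311 + 378; 3311 = 8·378 + 287; 378 = 1·287 + 91; 287 = 3·91 + 14; 91 = 6·14 + 7; 14 = 2·7 + 0. Last nonzero remainder: 7.

7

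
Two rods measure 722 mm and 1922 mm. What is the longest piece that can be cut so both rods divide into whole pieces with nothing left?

722 = 2 · 19²
1922 = 2 · 31²
Common: 2 = 2

2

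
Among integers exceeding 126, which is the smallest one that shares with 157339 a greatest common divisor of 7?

140

gcd(x, 157339) = 7 forces 7 | x; write x = 7s. Then gcd(7s, 7·22477) = 7·gcd(s, 22477), so need gcd(s, 22477) = 1.
7s > 126 gives s ≥ 19. The least s ≥ 19 coprime to 22477 is 20, so x = 7·20 = 140.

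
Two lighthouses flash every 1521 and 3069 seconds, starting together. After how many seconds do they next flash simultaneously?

518661

1521 = 3² · 13²; 3069 = 3² · 11 · 31
max exponents: 3² · 11 · 13² · 31 = 518661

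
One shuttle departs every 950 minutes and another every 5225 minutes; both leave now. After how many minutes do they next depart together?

10450

gcd first: 5225 = 5·950 + 475; 950 = 2·475 + 0 → gcd = 475
lcm = 950·5225/gcd = 4963750/475 = 10450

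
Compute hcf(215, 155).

5

Euclid: 215 = 1·155 + 60; 155 = 2·60 + 35; 60 = 1·35 + 25; 35 = 1·25 + 10; 25 = 2·10 + 5; 10 = 2·5 + 0. Last nonzero remainder: 5.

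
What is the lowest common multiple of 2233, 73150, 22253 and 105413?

839293035350

2233 = 7 · 11 · 29; 73150 = 2 · 5² · 7 · 11 · 19; 22253 = 7 · 11 · 17²; 105413 = 7 · 11 · 37²
lcm takes max exponent of each prime: 2 · 5² · 7 · 11 · 17² · 19 · 29 · 37² = 839293035350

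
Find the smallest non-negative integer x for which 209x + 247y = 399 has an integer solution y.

9

Reduce mod 247: 209x ≡ 399 (mod 247). With g = gcd(209, 247) = 19 dividing 399, divide through: 11x ≡ 21 (mod 13).
Since gcd(11, 13) = 1, x ≡ 21·(11)⁻¹ ≡ 9 (mod 13). Smallest non-negative: 9.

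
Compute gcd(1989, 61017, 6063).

gcd(1989, 61017): 61017 = 30·1989 + 1347; 1989 = 1·1347 + 642; 1347 = 2·642 + 63; 642 = 10·63 + 12; 63 = 5·12 + 3; 12 = 4·3 + 0 → 3
gcd(3, 6063): 6063 = 2021·3 + 0 → 3

3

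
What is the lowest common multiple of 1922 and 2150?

2066150

gcd first: 2150 = 1·1922 + 228; 1922 = 8·228 + 98; 228 = 2·98 + 32; 98 = 3·32 + 2; 32 = 16·2 + 0 → gcd = 2
lcm = 1922·2150/gcd = 4132300/2 = 2066150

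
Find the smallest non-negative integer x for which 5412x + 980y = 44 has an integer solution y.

2

Euclid: 5412 = 5·980 + 512; 980 = 1·512 + 468; 512 = 1·468 + 44; 468 = 10·44 + 28; 44 = 1·28 + 16; 28 = 1·16 + 12; 16 = 1·12 + 4; 12 = 3·4 + 0 → gcd = 4; 44 = 4·11.
Back-substitution yields 5412·(67) + 980·(-370) = 4, so one solution is x = 67·11 = 737, y = -370·11 = -4070.
Solutions in x differ by 980/4 = 245; the one in [0, 245) is 737 mod 245 = 2.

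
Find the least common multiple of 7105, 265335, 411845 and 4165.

7105 = 5 · 7² · 29; 265335 = 3 · 5 · 7² · 19²; 411845 = 5 · 7² · 41²; 4165 = 5 · 7² · 17
lcm takes max exponent of each prime: 3 · 5 · 7² · 17 · 19² · 29 · 41² = 219891870555

219891870555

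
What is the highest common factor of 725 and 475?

Euclid: 725 = 1·475 + 250; 475 = 1·250 + 225; 250 = 1·225 + 25; 225 = 9·25 + 0. Last nonzero remainder: 25.

25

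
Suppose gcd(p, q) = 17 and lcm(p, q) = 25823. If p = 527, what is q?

833

p·q = gcd·lcm = 17·25823 = 438991, so q = 438991/527 = 833.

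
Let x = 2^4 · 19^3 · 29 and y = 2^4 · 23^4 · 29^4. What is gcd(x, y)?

464

min exponent per shared prime: 2^4 · 29 = 464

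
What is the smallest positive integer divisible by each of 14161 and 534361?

26183689

gcd first: 534361 = 37·14161 + 10404; 14161 = 1·10404 + 3757; 10404 = 2·3757 + 2890; 3757 = 1·2890 + 867; 2890 = 3·867 + 289; 867 = 3·289 + 0 → gcd = 289
lcm = 14161·534361/gcd = 7567086121/289 = 26183689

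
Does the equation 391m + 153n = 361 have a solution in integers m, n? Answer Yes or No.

By Bézout, 391m + 153n = 361 has integer solutions iff gcd(391, 153) | 361.
Euclid: 391 = 2·153 + 85; 153 = 1·85 + 68; 85 = 1·68 + 17; 68 = 4·17 + 0. gcd = 17; 361 mod 17 = 4. No.

No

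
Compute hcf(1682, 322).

1682 = 2 · 29²
322 = 2 · 7 · 23
Common: 2 = 2

2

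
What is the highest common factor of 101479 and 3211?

19

101479 = 7² · 19 · 109
3211 = 13² · 19
Common: 19 = 19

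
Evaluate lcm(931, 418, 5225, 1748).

23554300

931 = 7² · 19; 418 = 2 · 11 · 19; 5225 = 5² · 11 · 19; 1748 = 2² · 19 · 23
lcm takes max exponent of each prime: 2² · 5² · 7² · 11 · 19 · 23 = 23554300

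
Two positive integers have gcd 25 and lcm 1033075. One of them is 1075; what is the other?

24025

Using uv = gcd(u,v)·lcm(u,v) = 25·1033075 = 25826875, we get v = 25826875/1075 = 24025.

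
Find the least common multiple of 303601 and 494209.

415629769

gcd first: 494209 = 1·303601 + 190608; 303601 = 1·190608 + 112993; 190608 = 1·112993 + 77615; 112993 = 1·77615 + 35378; 77615 = 2·35378 + 6859; 35378 = 5·6859 + 1083; 6859 = 6·1083 + 361; 1083 = 3·361 + 0 → gcd = 361
lcm = 303601·494209/gcd = 150042346609/361 = 415629769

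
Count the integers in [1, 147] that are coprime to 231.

76

231 = 3·7·11. Inclusion–exclusion on these primes:
147 − ⌊147/3⌋ − ⌊147/7⌋ − ⌊147/11⌋ + ⌊147/21⌋ + ⌊147/33⌋ + ⌊147/77⌋ − ⌊147/231⌋ = 76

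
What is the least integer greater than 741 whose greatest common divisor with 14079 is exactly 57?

Multiples of 57 above 741: 57·14, 57·15, … . Need the cofactor coprime to 14079/57 = 247.
Checking s = 14, 15, … the first with gcd(s, 247) = 1 is s = 14, giving 798.

798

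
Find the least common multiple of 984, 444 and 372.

1128648

984 = 2³ · 3 · 41; 444 = 2² · 3 · 37; 372 = 2² · 3 · 31
lcm takes max exponent of each prime: 2³ · 3 · 31 · 37 · 41 = 1128648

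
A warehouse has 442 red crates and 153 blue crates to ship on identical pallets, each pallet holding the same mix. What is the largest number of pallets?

Euclid: 442 = 2·153 + 136; 153 = 1·136 + 17; 136 = 8·17 + 0. Last nonzero remainder: 17.

17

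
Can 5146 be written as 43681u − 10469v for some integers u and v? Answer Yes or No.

By Bézout, 43681u − 10469v = 5146 has integer solutions iff gcd(43681, 10469) | 5146.
Euclid: 43681 = 4·10469 + 1805; 10469 = 5·1805 + 1444; 1805 = 1·1444 + 361; 1444 = 4·361 + 0. gcd = 361; 5146 mod 361 = 92. No.

No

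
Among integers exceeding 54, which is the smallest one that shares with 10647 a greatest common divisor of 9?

72

Multiples of 9 above 54: 9·7, 9·8, … . Need the cofactor coprime to 10647/9 = 1183.
Checking s = 7, 8, … the first with gcd(s, 1183) = 1 is s = 8, giving 72.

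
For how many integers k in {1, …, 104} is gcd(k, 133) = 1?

133 = 7·19. Inclusion–exclusion on these primes:
104 − ⌊104/7⌋ − ⌊104/19⌋ + ⌊104/133⌋ = 85

85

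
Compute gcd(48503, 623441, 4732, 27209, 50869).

gcd(48503, 623441): 623441 = 12·48503 + 41405; 48503 = 1·41405 + 7098; 41405 = 5·7098 + 5915; 7098 = 1·5915 + 1183; 5915 = 5·1183 + 0 → 1183
gcd(1183, 4732): 4732 = 4·1183 + 0 → 1183
gcd(1183, 27209): 27209 = 23·1183 + 0 → 1183
gcd(1183, 50869): 50869 = 43·1183 + 0 → 1183

1183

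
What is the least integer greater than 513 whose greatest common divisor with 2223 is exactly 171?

gcd(k, 2223) = 171 forces 171 | k; write k = 171s. Then gcd(171s, 171·13) = 171·gcd(s, 13), so need gcd(s, 13) = 1.
171s > 513 gives s ≥ 4. The least s ≥ 4 coprime to 13 is 4, so k = 171·4 = 684.

684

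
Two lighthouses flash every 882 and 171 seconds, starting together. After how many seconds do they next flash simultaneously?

882 = 2 · 3² · 7²; 171 = 3² · 19
max exponents: 2 · 3² · 7² · 19 = 16758

16758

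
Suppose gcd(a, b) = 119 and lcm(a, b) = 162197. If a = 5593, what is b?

3451

a·b = gcd·lcm = 119·162197 = 19301443, so b = 19301443/5593 = 3451.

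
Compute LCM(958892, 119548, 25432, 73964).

lcm(958892, 119548) = 958892·119548/gcd = 114633620816/836 = 137121556
lcm(137121556, 25432) = 137121556·25432/gcd = 3487275412192/44 = 79256259368
lcm(79256259368, 73964) = 79256259368·73964/gcd = 5862109967894752/44 = 133229771997608

133229771997608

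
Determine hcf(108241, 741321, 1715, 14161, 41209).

49

gcd(108241, 741321): 741321 = 6·108241 + 91875; 108241 = 1·91875 + 16366; 91875 = 5·16366 + 10045; 16366 = 1·10045 + 6321; 10045 = 1·6321 + 3724; 6321 = 1·3724 + 2597; 3724 = 1·2597 + 1127; 2597 = 2·1127 + 343; 1127 = 3·343 + 98; 343 = 3·98 + 49; 98 = 2·49 + 0 → 49
gcd(49, 1715): 1715 = 35·49 + 0 → 49
gcd(49, 14161): 14161 = 289·49 + 0 → 49
gcd(49, 41209): 41209 = 841·49 + 0 → 49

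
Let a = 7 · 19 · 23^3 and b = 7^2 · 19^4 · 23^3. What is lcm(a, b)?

77695164743

max exponent per prime: 7^2 · 19^4 · 23^3 = 77695164743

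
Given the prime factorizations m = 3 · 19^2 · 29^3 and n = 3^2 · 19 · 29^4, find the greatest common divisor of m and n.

1390173

min exponent per shared prime: 3 · 19 · 29^3 = 1390173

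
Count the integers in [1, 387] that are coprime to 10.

Prime factors of 10: 2, 5. Count integers ≤ 387 divisible by none of them.
By inclusion–exclusion: 387 − ⌊387/2⌋ − ⌊387/5⌋ + ⌊387/10⌋ = 155.

155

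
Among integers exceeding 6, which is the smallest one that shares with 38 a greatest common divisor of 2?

Multiples of 2 above 6: 2·4, 2·5, … . Need the cofactor coprime to 38/2 = 19.
Checking s = 4, 5, … the first with gcd(s, 19) = 1 is s = 4, giving 8.

8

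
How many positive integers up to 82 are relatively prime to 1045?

1045 = 5·11·19. Inclusion–exclusion on these primes:
82 − ⌊82/5⌋ − ⌊82/11⌋ − ⌊82/19⌋ + ⌊82/55⌋ + ⌊82/95⌋ + ⌊82/209⌋ − ⌊82/1045⌋ = 56

56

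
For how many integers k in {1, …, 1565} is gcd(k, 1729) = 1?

1174

Prime factors of 1729: 7, 13, 19. Count integers ≤ 1565 divisible by none of them.
By inclusion–exclusion: 1565 − ⌊1565/7⌋ − ⌊1565/13⌋ − ⌊1565/19⌋ + ⌊1565/91⌋ + ⌊1565/133⌋ + ⌊1565/247⌋ − ⌊1565/1729⌋ = 1174.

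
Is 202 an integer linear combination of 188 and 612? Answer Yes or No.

No

gcd(188, 612): 612 = 3·188 + 48; 188 = 3·48 + 44; 48 = 1·44 + 4; 44 = 11·4 + 0 → 4
4 does not divide 202, so a solution does not exist.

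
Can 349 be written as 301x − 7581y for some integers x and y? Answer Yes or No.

No

gcd(301, 7581): 7581 = 25·301 + 56; 301 = 5·56 + 21; 56 = 2·21 + 14; 21 = 1·14 + 7; 14 = 2·7 + 0 → 7
7 does not divide 349, so a solution does not exist.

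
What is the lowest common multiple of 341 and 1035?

gcd first: 1035 = 3·341 + 12; 341 = 28·12 + 5; 12 = 2·5 + 2; 5 = 2·2 + 1; 2 = 2·1 + 0 → gcd = 1
lcm = 341·1035/gcd = 352935/1 = 352935

352935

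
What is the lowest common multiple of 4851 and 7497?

82467

4851 = 3² · 7² · 11; 7497 = 3² · 7² · 17
max exponents: 3² · 7² · 11 · 17 = 82467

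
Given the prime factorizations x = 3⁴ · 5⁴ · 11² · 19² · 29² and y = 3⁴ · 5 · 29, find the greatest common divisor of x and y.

min exponent per shared prime: 3⁴ · 5 · 29 = 11745

11745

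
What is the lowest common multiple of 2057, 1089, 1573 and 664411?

77736087

2057 = 11² · 17; 1089 = 3² · 11²; 1573 = 11² · 13; 664411 = 11² · 17² · 19
lcm takes max exponent of each prime: 3² · 11² · 13 · 17² · 19 = 77736087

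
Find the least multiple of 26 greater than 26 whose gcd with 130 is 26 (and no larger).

52

Multiples of 26 above 26: 26·2, 26·3, … . Need the cofactor coprime to 130/26 = 5.
Checking s = 2, 3, … the first with gcd(s, 5) = 1 is s = 2, giving 52.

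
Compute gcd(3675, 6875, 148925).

25

3675 = 3 · 5² · 7²; 6875 = 5⁴ · 11; 148925 = 5² · 7 · 23 · 37
gcd takes min exponent of each prime: 5² = 25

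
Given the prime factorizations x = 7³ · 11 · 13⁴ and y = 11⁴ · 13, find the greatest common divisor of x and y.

min exponent per shared prime: 11 · 13 = 143

143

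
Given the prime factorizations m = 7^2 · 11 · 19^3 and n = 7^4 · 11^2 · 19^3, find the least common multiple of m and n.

1992683539

max exponent per prime: 7^4 · 11^2 · 19^3 = 1992683539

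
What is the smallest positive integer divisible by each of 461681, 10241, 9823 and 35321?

3823180361

461681 = 11 · 19 · 47²; 10241 = 7² · 11 · 19; 9823 = 11 · 19 · 47; 35321 = 11 · 13² · 19
lcm takes max exponent of each prime: 7² · 11 · 13² · 19 · 47² = 3823180361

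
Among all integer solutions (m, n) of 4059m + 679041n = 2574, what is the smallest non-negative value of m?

5354

Euclid: 679041 = 167·4059 + 1188; 4059 = 3·1188 + 495; 1188 = 2·495 + 198; 495 = 2·198 + 99; 198 = 2·99 + 0 → gcd = 99; 2574 = 99·26.
Back-substitution yields 4059·(2844) + 679041·(-17) = 99, so one solution is m = 2844·26 = 73944, n = -17·26 = -442.
Solutions in m differ by 679041/99 = 6859; the one in [0, 6859) is 73944 mod 6859 = 5354.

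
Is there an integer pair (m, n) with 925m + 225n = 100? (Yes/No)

Yes

By Bézout, 925m + 225n = 100 has integer solutions iff gcd(925, 225) | 100.
Euclid: 925 = 4·225 + 25; 225 = 9·25 + 0. gcd = 25; 100 mod 25 = 0. Yes.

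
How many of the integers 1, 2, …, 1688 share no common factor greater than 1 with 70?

578

Prime factors of 70: 2, 5, 7. Count integers ≤ 1688 divisible by none of them.
By inclusion–exclusion: 1688 − ⌊1688/2⌋ − ⌊1688/5⌋ − ⌊1688/7⌋ + ⌊1688/10⌋ + ⌊1688/14⌋ + ⌊1688/35⌋ − ⌊1688/70⌋ = 578.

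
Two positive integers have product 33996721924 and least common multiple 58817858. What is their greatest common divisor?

gcd·lcm = product, so gcd = 33996721924/58817858 = 578.

578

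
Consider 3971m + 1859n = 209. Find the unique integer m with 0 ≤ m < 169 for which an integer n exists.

89

gcd(3971, 1859) = 11 (Euclid: 3971 = 2·1859 + 253; 1859 = 7·253 + 88; 253 = 2·88 + 77; 88 = 1·77 + 11; 77 = 7·11 + 0), and 11 | 209.
Extended Euclid: 3971·(-22) + 1859·(47) = 11. Scale by 19: m₀ = -418.
General solution m = m₀ + 169t; reducing mod 169 gives m = 89 (and n = -190).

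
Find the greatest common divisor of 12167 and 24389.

Euclid: 24389 = 2·12167 + 55; 12167 = 221·55 + 12; 55 = 4·12 + 7; 12 = 1·7 + 5; 7 = 1·5 + 2; 5 = 2·2 + 1; 2 = 2·1 + 0. Last nonzero remainder: 1.

1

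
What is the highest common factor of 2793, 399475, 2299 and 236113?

2793 = 3 · 7² · 19; 399475 = 5² · 19 · 29²; 2299 = 11² · 19; 236113 = 17² · 19 · 43
gcd takes min exponent of each prime: 19 = 19

19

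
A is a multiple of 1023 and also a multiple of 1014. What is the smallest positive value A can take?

345774

1023 = 3 · 11 · 31; 1014 = 2 · 3 · 13²
max exponents: 2 · 3 · 11 · 13² · 31 = 345774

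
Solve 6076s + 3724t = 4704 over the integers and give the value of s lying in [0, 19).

Reduce mod 3724: 6076s ≡ 4704 (mod 3724). With g = gcd(6076, 3724) = 196 dividing 4704, divide through: 31s ≡ 24 (mod 19).
Since gcd(31, 19) = 1, s ≡ 24·(31)⁻¹ ≡ 2 (mod 19). Smallest non-negative: 2.

2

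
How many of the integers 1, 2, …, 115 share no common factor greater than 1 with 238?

47

238 = 2·7·17. Inclusion–exclusion on these primes:
115 − ⌊115/2⌋ − ⌊115/7⌋ − ⌊115/17⌋ + ⌊115/14⌋ + ⌊115/34⌋ + ⌊115/119⌋ − ⌊115/238⌋ = 47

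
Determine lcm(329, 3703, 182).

4525066

329 = 7 · 47; 3703 = 7 · 23²; 182 = 2 · 7 · 13
lcm takes max exponent of each prime: 2 · 7 · 13 · 23² · 47 = 4525066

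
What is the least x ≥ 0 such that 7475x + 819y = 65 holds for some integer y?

40

gcd(7475, 819) = 13 (Euclid: 7475 = 9·819 + 104; 819 = 7·104 + 91; 104 = 1·91 + 13; 91 = 7·13 + 0), and 13 | 65.
Extended Euclid: 7475·(8) + 819·(-73) = 13. Scale by 5: x₀ = 40.
General solution x = x₀ + 63t; reducing mod 63 gives x = 40 (and y = -365).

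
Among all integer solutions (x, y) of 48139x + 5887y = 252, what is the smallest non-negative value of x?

gcd(48139, 5887) = 7 (Euclid: 48139 = 8·5887 + 1043; 5887 = 5·1043 + 672; 1043 = 1·672 + 371; 672 = 1·371 + 301; 371 = 1·301 + 70; 301 = 4·70 + 21; 70 = 3·21 + 7; 21 = 3·7 + 0), and 7 | 252.
Extended Euclid: 48139·(254) + 5887·(-2077) = 7. Scale by 36: x₀ = 9144.
General solution x = x₀ + 841t; reducing mod 841 gives x = 734 (and y = -6002).

734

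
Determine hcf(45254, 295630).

34

45254 = 2 · 11³ · 17
295630 = 2 · 5 · 17 · 37 · 47
Common: 2 · 17 = 34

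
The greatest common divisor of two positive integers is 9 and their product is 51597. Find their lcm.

5733

Since gcd(m,n)·lcm(m,n) = mn, lcm = 51597/9 = 5733.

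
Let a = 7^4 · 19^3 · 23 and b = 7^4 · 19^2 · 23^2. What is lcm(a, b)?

8711814811

max exponent per prime: 7^4 · 19^3 · 23^2 = 8711814811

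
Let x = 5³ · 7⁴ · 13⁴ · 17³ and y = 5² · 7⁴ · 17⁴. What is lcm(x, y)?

max exponent per prime: 5³ · 7⁴ · 13⁴ · 17⁴ = 715931164710125

715931164710125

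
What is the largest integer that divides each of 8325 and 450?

8325 = 3² · 5² · 37
450 = 2 · 3² · 5²
Common: 3² · 5² = 225

225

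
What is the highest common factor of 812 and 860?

812 = 2² · 7 · 29
860 = 2² · 5 · 43
Common: 2² = 4

4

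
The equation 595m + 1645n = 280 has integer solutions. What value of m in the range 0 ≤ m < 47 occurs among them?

6

gcd(595, 1645) = 35 (Euclid: 1645 = 2·595 + 455; 595 = 1·455 + 140; 455 = 3·140 + 35; 140 = 4·35 + 0), and 35 | 280.
Extended Euclid: 595·(-11) + 1645·(4) = 35. Scale by 8: m₀ = -88.
General solution m = m₀ + 47t; reducing mod 47 gives m = 6 (and n = -2).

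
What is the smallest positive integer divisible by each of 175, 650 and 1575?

lcm(175, 650) = 175·650/gcd = 113750/25 = 4550
lcm(4550, 1575) = 4550·1575/gcd = 7166250/175 = 40950

40950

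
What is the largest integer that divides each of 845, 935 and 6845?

5

gcd(845, 935): 935 = 1·845 + 90; 845 = 9·90 + 35; 90 = 2·35 + 20; 35 = 1·20 + 15; 20 = 1·15 + 5; 15 = 3·5 + 0 → 5
gcd(5, 6845): 6845 = 1369·5 + 0 → 5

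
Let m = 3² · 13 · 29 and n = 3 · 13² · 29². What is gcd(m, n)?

1131

min exponent per shared prime: 3 · 13 · 29 = 1131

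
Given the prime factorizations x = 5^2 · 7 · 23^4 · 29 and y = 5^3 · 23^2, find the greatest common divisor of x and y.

13225

min exponent per shared prime: 5^2 · 23^2 = 13225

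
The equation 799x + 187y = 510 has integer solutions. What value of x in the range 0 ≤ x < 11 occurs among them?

10

gcd(799, 187) = 17 (Euclid: 799 = 4·187 + 51; 187 = 3·51 + 34; 51 = 1·34 + 17; 34 = 2·17 + 0), and 17 | 510.
Extended Euclid: 799·(4) + 187·(-17) = 17. Scale by 30: x₀ = 120.
General solution x = x₀ + 11t; reducing mod 11 gives x = 10 (and y = -40).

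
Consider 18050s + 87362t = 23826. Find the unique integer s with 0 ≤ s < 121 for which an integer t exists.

Reduce mod 87362: 18050s ≡ 23826 (mod 87362). With g = gcd(18050, 87362) = 722 dividing 23826, divide through: 25s ≡ 33 (mod 121).
Since gcd(25, 121) = 1, s ≡ 33·(25)⁻¹ ≡ 11 (mod 121). Smallest non-negative: 11.

11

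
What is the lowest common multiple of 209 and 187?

3553

gcd first: 209 = 1·187 + 22; 187 = 8·22 + 11; 22 = 2·11 + 0 → gcd = 11
lcm = 209·187/gcd = 39083/11 = 3553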